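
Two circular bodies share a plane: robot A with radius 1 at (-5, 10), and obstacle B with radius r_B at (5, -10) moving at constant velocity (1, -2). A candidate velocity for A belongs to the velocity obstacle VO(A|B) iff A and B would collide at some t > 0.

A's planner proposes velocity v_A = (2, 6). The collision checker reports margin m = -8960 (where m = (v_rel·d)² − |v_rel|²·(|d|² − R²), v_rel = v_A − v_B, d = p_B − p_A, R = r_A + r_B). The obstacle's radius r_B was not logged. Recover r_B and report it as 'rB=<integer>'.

m = -8960
d = (10, -20);  v_rel = (1, 8),  |v_rel|² = 65
v_rel×d = (1)·(-20) − (8)·(10) = -100
since m = R²·65 − (-100)²:  R² = (10000 + -8960) / 65 = 16
R = √16 = 4  ⇒  r_B = 4 − 1 = 3

rB=3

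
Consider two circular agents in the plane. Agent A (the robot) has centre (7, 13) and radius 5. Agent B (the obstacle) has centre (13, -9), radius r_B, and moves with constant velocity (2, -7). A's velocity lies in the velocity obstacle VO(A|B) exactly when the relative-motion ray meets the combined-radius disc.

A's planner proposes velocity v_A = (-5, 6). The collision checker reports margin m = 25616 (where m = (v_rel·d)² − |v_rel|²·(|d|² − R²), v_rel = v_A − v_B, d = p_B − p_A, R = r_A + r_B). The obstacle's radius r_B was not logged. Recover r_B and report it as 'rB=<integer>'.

m = 25616
d = (6, -22);  v_rel = (-7, 13),  |v_rel|² = 218
v_rel×d = (-7)·(-22) − (13)·(6) = 76
since m = R²·218 − 76²:  R² = (5776 + 25616) / 218 = 144
R = √144 = 12  ⇒  r_B = 12 − 5 = 7

rB=7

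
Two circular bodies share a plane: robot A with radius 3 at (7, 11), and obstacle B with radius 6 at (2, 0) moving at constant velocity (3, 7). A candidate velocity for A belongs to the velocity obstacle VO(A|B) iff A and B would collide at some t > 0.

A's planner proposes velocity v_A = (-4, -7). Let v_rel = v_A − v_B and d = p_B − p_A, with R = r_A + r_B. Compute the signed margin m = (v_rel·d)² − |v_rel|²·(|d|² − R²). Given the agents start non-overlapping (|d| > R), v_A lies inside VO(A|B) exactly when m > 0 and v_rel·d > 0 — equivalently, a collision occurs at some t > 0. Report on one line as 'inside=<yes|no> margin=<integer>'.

d = (-5, -11),  |d|² = 146;  R = 3+6 = 9,  c = 146−9² = 65
v_rel = (-7, -14),  |v_rel|² = 245;  v_rel·d = (-7)·(-5) + (-14)·(-11) = 189
245·t² − 378·t + 65 = 0  ⇒  m = 189² − 245·65 = 19796
m = 19796 > 0,  v_rel·d = 189 > 0  ⇒  inside

inside=yes margin=19796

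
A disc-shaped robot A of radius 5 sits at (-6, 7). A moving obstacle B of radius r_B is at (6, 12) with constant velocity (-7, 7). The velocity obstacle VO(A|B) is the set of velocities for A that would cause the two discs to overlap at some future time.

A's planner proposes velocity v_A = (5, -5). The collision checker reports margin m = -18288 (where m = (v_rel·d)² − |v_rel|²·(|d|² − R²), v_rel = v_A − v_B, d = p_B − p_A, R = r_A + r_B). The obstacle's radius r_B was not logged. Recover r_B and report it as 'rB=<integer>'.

m = -18288
d = (12, 5);  v_rel = (12, -12),  |v_rel|² = 288
v_rel×d = (12)·(5) − (-12)·(12) = 204
since m = R²·288 − 204²:  R² = (41616 + -18288) / 288 = 81
R = √81 = 9  ⇒  r_B = 9 − 5 = 4

rB=4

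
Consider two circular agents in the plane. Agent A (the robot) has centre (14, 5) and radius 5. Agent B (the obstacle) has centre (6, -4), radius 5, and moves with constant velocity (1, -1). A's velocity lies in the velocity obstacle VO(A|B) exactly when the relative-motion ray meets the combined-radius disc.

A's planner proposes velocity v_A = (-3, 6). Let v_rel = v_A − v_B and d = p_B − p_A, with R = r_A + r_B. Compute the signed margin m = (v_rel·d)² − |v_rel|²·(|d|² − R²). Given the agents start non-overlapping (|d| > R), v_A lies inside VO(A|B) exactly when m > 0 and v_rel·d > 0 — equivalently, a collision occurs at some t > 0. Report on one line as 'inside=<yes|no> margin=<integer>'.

d = (-8, -9),  |d|² = 145;  R = 5+5 = 10,  c = 145−10² = 45
v_rel = (-4, 7),  |v_rel|² = 65;  v_rel·d = (-4)·(-8) + (7)·(-9) = -31
65·t² + 62·t + 45 = 0  ⇒  m = (-31)² − 65·45 = -1964
m = -1964 < 0,  v_rel·d = -31 < 0  ⇒  outside

inside=no margin=-1964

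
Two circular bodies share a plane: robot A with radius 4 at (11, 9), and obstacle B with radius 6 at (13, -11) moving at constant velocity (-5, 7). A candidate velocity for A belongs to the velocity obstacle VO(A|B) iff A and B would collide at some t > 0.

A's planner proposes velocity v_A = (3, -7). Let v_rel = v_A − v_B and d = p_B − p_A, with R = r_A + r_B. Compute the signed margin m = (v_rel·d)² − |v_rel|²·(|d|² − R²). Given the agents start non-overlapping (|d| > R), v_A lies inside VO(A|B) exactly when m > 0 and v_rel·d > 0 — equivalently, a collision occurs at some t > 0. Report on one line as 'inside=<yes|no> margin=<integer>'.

d = (2, -20),  |d|² = 404;  R = 4+6 = 10,  c = 404−10² = 304
v_rel = (8, -14),  |v_rel|² = 260;  v_rel·d = (8)·(2) + (-14)·(-20) = 296
260·t² − 592·t + 304 = 0  ⇒  m = 296² − 260·304 = 8576
m = 8576 > 0,  v_rel·d = 296 > 0  ⇒  inside

inside=yes margin=8576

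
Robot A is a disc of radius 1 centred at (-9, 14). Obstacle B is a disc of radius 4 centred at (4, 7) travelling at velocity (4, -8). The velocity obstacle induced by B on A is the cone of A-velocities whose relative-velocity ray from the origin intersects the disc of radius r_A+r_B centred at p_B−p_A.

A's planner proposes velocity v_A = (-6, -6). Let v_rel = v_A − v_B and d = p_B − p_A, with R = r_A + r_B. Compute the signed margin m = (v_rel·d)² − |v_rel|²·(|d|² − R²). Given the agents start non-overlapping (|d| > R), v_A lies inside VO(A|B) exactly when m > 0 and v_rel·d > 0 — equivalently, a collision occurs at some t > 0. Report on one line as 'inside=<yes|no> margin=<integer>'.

d = (13, -7),  |d|² = 218;  R = 1+4 = 5,  c = 218−5² = 193
v_rel = (-10, 2),  |v_rel|² = 104;  v_rel·d = (-10)·(13) + (2)·(-7) = -144
104·t² + 288·t + 193 = 0  ⇒  m = (-144)² − 104·193 = 664
m = 664 > 0,  v_rel·d = -144 < 0  ⇒  outside

inside=no margin=664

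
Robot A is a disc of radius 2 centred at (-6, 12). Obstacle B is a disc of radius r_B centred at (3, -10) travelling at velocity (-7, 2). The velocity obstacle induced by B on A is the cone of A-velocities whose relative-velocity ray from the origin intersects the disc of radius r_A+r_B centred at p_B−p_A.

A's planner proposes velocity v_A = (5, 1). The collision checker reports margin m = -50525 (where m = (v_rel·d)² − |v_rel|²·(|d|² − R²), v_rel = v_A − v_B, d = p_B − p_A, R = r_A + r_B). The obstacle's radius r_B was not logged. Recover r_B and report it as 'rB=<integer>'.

m = -50525
d = (9, -22);  v_rel = (12, -1),  |v_rel|² = 145
v_rel×d = (12)·(-22) − (-1)·(9) = -255
since m = R²·145 − (-255)²:  R² = (65025 + -50525) / 145 = 100
R = √100 = 10  ⇒  r_B = 10 − 2 = 8

rB=8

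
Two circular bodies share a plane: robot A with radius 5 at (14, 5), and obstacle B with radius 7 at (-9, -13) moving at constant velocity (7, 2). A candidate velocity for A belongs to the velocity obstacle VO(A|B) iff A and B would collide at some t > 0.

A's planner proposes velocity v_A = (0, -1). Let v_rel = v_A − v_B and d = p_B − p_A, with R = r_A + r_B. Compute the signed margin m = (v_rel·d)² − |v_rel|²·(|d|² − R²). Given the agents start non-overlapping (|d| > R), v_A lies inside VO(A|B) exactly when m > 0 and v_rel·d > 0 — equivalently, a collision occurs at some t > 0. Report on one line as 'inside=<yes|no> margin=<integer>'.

d = (-23, -18),  |d|² = 853;  R = 5+7 = 12,  c = 853−12² = 709
v_rel = (-7, -3),  |v_rel|² = 58;  v_rel·d = (-7)·(-23) + (-3)·(-18) = 215
58·t² − 430·t + 709 = 0  ⇒  m = 215² − 58·709 = 5103
m = 5103 > 0,  v_rel·d = 215 > 0  ⇒  inside

inside=yes margin=5103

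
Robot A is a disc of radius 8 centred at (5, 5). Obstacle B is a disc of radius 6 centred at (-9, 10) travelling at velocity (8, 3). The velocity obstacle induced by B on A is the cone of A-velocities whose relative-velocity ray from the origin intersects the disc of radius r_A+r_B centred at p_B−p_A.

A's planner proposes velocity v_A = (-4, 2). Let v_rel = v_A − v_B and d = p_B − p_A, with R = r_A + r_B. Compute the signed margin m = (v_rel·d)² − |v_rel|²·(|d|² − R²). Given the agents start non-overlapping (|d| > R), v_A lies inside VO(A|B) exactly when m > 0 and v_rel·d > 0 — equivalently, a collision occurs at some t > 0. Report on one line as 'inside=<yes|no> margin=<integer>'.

d = (-14, 5),  |d|² = 221;  R = 8+6 = 14,  c = 221−14² = 25
v_rel = (-12, -1),  |v_rel|² = 145;  v_rel·d = (-12)·(-14) + (-1)·(5) = 163
145·t² − 326·t + 25 = 0  ⇒  m = 163² − 145·25 = 22944
m = 22944 > 0,  v_rel·d = 163 > 0  ⇒  inside

inside=yes margin=22944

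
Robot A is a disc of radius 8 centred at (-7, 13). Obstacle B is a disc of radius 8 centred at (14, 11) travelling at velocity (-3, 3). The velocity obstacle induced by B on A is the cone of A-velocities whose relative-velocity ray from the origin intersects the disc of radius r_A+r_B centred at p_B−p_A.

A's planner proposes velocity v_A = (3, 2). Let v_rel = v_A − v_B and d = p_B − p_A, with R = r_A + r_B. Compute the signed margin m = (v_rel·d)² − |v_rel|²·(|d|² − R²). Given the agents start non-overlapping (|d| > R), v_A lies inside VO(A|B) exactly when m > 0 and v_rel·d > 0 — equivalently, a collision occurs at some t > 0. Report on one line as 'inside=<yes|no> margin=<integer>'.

d = (21, -2),  |d|² = 445;  R = 8+8 = 16,  c = 445−16² = 189
v_rel = (6, -1),  |v_rel|² = 37;  v_rel·d = (6)·(21) + (-1)·(-2) = 128
37·t² − 256·t + 189 = 0  ⇒  m = 128² − 37·189 = 9391
m = 9391 > 0,  v_rel·d = 128 > 0  ⇒  inside

inside=yes margin=9391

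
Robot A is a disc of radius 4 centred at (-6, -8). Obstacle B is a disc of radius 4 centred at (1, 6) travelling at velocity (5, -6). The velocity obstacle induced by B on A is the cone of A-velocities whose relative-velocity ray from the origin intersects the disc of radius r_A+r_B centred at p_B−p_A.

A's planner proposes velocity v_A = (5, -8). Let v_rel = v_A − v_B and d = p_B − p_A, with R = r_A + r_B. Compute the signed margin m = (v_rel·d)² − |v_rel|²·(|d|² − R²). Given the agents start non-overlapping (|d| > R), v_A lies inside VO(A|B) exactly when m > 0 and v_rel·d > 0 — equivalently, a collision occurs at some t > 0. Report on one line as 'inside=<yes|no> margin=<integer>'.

d = (7, 14),  |d|² = 245;  R = 4+4 = 8,  c = 245−8² = 181
v_rel = (0, -2),  |v_rel|² = 4;  v_rel·d = (0)·(7) + (-2)·(14) = -28
4·t² + 56·t + 181 = 0  ⇒  m = (-28)² − 4·181 = 60
m = 60 > 0,  v_rel·d = -28 < 0  ⇒  outside

inside=no margin=60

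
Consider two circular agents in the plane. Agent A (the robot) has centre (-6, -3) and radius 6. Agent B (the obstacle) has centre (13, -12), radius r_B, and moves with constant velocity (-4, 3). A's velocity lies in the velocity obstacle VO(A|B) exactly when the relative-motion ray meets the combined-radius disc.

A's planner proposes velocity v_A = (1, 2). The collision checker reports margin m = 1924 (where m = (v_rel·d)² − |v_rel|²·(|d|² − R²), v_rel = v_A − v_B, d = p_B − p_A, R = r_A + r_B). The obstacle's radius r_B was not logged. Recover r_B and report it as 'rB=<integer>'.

m = 1924
d = (19, -9);  v_rel = (5, -1),  |v_rel|² = 26
v_rel×d = (5)·(-9) − (-1)·(19) = -26
since m = R²·26 − (-26)²:  R² = (676 + 1924) / 26 = 100
R = √100 = 10  ⇒  r_B = 10 − 6 = 4

rB=4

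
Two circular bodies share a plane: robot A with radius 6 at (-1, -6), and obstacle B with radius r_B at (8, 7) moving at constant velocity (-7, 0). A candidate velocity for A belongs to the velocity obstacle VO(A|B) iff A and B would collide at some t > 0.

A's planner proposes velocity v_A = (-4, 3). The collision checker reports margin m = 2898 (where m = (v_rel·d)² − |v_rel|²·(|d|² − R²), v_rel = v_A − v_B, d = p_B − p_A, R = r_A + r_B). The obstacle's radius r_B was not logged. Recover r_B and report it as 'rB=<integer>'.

m = 2898
d = (9, 13);  v_rel = (3, 3),  |v_rel|² = 18
v_rel×d = (3)·(13) − (3)·(9) = 12
since m = R²·18 − 12²:  R² = (144 + 2898) / 18 = 169
R = √169 = 13  ⇒  r_B = 13 − 6 = 7

rB=7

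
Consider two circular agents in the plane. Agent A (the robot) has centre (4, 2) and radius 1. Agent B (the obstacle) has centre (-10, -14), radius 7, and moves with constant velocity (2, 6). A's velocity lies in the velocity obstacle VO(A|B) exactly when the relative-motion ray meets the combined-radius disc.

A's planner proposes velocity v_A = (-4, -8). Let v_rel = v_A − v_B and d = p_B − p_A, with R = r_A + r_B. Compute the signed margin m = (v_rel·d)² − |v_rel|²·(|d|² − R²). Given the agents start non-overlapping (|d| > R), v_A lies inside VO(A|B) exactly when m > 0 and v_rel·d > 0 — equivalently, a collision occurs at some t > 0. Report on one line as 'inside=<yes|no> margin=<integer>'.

d = (-14, -16),  |d|² = 452;  R = 1+7 = 8,  c = 452−8² = 388
v_rel = (-6, -14),  |v_rel|² = 232;  v_rel·d = (-6)·(-14) + (-14)·(-16) = 308
232·t² − 616·t + 388 = 0  ⇒  m = 308² − 232·388 = 4848
m = 4848 > 0,  v_rel·d = 308 > 0  ⇒  inside

inside=yes margin=4848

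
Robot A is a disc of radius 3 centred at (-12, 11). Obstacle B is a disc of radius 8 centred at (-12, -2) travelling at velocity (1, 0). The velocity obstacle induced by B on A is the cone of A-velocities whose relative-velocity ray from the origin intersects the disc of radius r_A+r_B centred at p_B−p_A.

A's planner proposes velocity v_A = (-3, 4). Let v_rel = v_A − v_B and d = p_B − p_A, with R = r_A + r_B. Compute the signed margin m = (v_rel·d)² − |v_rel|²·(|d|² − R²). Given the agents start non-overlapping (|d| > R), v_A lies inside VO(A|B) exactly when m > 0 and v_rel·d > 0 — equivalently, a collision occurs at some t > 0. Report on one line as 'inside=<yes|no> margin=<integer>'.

d = (0, -13),  |d|² = 169;  R = 3+8 = 11,  c = 169−11² = 48
v_rel = (-4, 4),  |v_rel|² = 32;  v_rel·d = (-4)·(0) + (4)·(-13) = -52
32·t² + 104·t + 48 = 0  ⇒  m = (-52)² − 32·48 = 1168
m = 1168 > 0,  v_rel·d = -52 < 0  ⇒  outside

inside=no margin=1168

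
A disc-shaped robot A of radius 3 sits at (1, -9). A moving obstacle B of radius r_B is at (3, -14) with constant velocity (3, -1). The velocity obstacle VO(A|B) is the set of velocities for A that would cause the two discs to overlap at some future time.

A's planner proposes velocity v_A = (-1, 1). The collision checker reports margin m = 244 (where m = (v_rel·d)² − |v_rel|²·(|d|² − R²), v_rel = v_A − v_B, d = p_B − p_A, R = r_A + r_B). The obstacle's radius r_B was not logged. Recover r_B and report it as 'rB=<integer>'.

m = 244
d = (2, -5);  v_rel = (-4, 2),  |v_rel|² = 20
v_rel×d = (-4)·(-5) − (2)·(2) = 16
since m = R²·20 − 16²:  R² = (256 + 244) / 20 = 25
R = √25 = 5  ⇒  r_B = 5 − 3 = 2

rB=2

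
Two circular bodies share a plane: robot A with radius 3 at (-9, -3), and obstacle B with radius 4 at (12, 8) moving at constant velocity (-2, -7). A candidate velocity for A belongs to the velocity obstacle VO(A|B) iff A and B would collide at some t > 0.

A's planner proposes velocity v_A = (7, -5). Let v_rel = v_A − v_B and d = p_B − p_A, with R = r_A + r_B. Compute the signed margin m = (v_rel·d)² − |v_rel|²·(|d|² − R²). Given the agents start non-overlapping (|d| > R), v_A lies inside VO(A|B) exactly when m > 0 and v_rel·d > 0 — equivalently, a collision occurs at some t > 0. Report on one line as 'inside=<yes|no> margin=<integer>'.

d = (21, 11),  |d|² = 562;  R = 3+4 = 7,  c = 562−7² = 513
v_rel = (9, 2),  |v_rel|² = 85;  v_rel·d = (9)·(21) + (2)·(11) = 211
85·t² − 422·t + 513 = 0  ⇒  m = 211² − 85·513 = 916
m = 916 > 0,  v_rel·d = 211 > 0  ⇒  inside

inside=yes margin=916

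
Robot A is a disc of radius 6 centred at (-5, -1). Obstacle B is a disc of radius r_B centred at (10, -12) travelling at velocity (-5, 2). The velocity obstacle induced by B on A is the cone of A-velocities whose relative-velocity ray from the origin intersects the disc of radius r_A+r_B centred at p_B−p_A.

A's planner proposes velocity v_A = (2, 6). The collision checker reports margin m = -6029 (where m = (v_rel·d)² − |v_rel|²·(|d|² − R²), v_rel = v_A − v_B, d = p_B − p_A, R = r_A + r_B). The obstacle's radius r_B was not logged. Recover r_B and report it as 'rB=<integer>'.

m = -6029
d = (15, -11);  v_rel = (7, 4),  |v_rel|² = 65
v_rel×d = (7)·(-11) − (4)·(15) = -137
since m = R²·65 − (-137)²:  R² = (18769 + -6029) / 65 = 196
R = √196 = 14  ⇒  r_B = 14 − 6 = 8

rB=8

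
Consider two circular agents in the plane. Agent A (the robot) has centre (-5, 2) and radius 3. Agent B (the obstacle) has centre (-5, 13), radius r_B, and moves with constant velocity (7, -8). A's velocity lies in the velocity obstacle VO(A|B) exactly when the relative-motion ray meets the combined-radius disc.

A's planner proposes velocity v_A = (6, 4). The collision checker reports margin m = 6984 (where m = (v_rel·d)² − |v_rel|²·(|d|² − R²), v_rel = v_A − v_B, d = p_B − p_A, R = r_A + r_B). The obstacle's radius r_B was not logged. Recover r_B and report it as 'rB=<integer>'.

m = 6984
d = (0, 11);  v_rel = (-1, 12),  |v_rel|² = 145
v_rel×d = (-1)·(11) − (12)·(0) = -11
since m = R²·145 − (-11)²:  R² = (121 + 6984) / 145 = 49
R = √49 = 7  ⇒  r_B = 7 − 3 = 4

rB=4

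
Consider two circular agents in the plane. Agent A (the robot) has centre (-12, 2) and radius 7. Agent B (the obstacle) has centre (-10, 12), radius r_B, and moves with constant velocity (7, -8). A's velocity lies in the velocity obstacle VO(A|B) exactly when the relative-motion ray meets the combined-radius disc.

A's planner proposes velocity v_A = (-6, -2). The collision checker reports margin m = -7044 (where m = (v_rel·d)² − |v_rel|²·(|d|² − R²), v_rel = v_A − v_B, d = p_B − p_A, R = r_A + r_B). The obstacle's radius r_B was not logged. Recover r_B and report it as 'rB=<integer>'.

m = -7044
d = (2, 10);  v_rel = (-13, 6),  |v_rel|² = 205
v_rel×d = (-13)·(10) − (6)·(2) = -142
since m = R²·205 − (-142)²:  R² = (20164 + -7044) / 205 = 64
R = √64 = 8  ⇒  r_B = 8 − 7 = 1

rB=1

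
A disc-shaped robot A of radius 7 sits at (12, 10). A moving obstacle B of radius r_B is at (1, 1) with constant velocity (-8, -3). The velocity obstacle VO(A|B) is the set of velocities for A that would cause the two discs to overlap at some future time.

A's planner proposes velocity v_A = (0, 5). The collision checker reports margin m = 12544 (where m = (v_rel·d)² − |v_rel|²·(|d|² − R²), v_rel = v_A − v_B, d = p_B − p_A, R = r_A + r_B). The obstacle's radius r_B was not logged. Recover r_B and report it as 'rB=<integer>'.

m = 12544
d = (-11, -9);  v_rel = (8, 8),  |v_rel|² = 128
v_rel×d = (8)·(-9) − (8)·(-11) = 16
since m = R²·128 − 16²:  R² = (256 + 12544) / 128 = 100
R = √100 = 10  ⇒  r_B = 10 − 7 = 3

rB=3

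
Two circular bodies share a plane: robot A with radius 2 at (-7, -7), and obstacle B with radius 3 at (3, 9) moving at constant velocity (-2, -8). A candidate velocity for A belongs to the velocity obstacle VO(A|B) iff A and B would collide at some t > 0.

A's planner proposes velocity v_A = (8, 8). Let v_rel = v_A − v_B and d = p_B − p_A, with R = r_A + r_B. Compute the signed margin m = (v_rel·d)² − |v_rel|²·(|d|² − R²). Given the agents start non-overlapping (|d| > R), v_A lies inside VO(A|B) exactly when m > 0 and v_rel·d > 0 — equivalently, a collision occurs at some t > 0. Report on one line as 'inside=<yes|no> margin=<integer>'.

d = (10, 16),  |d|² = 356;  R = 2+3 = 5,  c = 356−5² = 331
v_rel = (10, 16),  |v_rel|² = 356;  v_rel·d = (10)·(10) + (16)·(16) = 356
356·t² − 712·t + 331 = 0  ⇒  m = 356² − 356·331 = 8900
m = 8900 > 0,  v_rel·d = 356 > 0  ⇒  inside

inside=yes margin=8900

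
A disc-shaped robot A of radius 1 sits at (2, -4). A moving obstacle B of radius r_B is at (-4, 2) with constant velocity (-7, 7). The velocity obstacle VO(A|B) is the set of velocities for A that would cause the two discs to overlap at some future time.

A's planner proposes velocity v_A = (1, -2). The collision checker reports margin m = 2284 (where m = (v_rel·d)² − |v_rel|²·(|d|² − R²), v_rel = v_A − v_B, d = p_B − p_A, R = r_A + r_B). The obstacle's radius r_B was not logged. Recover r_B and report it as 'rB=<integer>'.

m = 2284
d = (-6, 6);  v_rel = (8, -9),  |v_rel|² = 145
v_rel×d = (8)·(6) − (-9)·(-6) = -6
since m = R²·145 − (-6)²:  R² = (36 + 2284) / 145 = 16
R = √16 = 4  ⇒  r_B = 4 − 1 = 3

rB=3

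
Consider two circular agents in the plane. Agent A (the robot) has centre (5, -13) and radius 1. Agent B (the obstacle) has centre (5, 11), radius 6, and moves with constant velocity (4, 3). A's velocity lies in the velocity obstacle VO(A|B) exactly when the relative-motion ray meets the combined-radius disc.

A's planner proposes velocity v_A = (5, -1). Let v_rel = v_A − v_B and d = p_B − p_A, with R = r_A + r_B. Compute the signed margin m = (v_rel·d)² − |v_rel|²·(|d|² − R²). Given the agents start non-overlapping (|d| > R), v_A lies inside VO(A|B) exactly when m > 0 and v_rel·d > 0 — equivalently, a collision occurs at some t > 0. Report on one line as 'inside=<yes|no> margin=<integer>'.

d = (0, 24),  |d|² = 576;  R = 1+6 = 7,  c = 576−7² = 527
v_rel = (1, -4),  |v_rel|² = 17;  v_rel·d = (1)·(0) + (-4)·(24) = -96
17·t² + 192·t + 527 = 0  ⇒  m = (-96)² − 17·527 = 257
m = 257 > 0,  v_rel·d = -96 < 0  ⇒  outside

inside=no margin=257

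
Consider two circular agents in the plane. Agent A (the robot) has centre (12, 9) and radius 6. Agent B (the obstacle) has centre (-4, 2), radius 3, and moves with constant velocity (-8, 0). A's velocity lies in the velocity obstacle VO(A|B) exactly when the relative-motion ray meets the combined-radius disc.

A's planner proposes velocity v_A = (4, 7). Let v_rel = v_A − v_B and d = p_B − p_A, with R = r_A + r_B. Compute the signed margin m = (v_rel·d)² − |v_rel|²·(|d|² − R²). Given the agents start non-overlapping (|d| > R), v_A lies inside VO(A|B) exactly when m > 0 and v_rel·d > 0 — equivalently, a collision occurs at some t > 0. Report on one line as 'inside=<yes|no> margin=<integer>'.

d = (-16, -7),  |d|² = 305;  R = 6+3 = 9,  c = 305−9² = 224
v_rel = (12, 7),  |v_rel|² = 193;  v_rel·d = (12)·(-16) + (7)·(-7) = -241
193·t² + 482·t + 224 = 0  ⇒  m = (-241)² − 193·224 = 14849
m = 14849 > 0,  v_rel·d = -241 < 0  ⇒  outside

inside=no margin=14849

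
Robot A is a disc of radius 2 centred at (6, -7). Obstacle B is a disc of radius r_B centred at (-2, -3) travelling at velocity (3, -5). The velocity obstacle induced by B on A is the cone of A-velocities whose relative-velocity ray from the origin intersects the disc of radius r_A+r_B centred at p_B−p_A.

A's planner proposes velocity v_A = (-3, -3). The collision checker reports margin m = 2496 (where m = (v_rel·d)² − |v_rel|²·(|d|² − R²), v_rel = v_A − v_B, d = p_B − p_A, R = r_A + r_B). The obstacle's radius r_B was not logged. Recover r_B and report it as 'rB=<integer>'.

m = 2496
d = (-8, 4);  v_rel = (-6, 2),  |v_rel|² = 40
v_rel×d = (-6)·(4) − (2)·(-8) = -8
since m = R²·40 − (-8)²:  R² = (64 + 2496) / 40 = 64
R = √64 = 8  ⇒  r_B = 8 − 2 = 6

rB=6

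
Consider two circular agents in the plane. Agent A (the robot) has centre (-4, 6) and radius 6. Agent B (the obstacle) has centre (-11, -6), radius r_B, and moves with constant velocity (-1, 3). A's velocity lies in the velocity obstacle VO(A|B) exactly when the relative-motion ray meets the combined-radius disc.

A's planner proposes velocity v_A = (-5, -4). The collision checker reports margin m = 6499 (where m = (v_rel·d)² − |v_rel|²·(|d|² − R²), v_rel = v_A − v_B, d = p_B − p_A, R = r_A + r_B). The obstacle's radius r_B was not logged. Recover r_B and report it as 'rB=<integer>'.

m = 6499
d = (-7, -12);  v_rel = (-4, -7),  |v_rel|² = 65
v_rel×d = (-4)·(-12) − (-7)·(-7) = -1
since m = R²·65 − (-1)²:  R² = (1 + 6499) / 65 = 100
R = √100 = 10  ⇒  r_B = 10 − 6 = 4

rB=4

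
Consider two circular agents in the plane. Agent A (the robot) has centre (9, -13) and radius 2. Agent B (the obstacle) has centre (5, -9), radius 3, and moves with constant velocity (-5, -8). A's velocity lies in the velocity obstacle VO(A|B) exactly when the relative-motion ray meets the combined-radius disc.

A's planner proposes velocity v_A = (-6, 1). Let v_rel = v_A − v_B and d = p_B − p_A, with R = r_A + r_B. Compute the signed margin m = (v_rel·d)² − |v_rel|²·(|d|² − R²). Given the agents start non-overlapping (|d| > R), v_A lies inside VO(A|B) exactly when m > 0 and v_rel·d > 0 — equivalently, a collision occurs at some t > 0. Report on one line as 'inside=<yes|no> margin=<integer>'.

d = (-4, 4),  |d|² = 32;  R = 2+3 = 5,  c = 32−5² = 7
v_rel = (-1, 9),  |v_rel|² = 82;  v_rel·d = (-1)·(-4) + (9)·(4) = 40
82·t² − 80·t + 7 = 0  ⇒  m = 40² − 82·7 = 1026
m = 1026 > 0,  v_rel·d = 40 > 0  ⇒  inside

inside=yes margin=1026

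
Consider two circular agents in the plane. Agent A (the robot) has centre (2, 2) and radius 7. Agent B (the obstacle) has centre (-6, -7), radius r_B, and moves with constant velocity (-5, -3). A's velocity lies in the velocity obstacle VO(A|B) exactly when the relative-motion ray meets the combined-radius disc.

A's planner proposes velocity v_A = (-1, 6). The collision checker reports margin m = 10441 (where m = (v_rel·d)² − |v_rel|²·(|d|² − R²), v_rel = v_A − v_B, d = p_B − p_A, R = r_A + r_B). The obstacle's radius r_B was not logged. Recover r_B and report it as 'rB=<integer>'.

m = 10441
d = (-8, -9);  v_rel = (4, 9),  |v_rel|² = 97
v_rel×d = (4)·(-9) − (9)·(-8) = 36
since m = R²·97 − 36²:  R² = (1296 + 10441) / 97 = 121
R = √121 = 11  ⇒  r_B = 11 − 7 = 4

rB=4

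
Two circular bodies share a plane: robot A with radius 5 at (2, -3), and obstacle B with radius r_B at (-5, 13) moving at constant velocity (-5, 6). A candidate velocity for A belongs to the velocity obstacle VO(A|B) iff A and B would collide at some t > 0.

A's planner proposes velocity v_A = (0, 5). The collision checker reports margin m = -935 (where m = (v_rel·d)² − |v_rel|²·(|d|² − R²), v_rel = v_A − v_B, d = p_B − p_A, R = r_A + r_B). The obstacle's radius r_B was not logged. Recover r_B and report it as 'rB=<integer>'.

m = -935
d = (-7, 16);  v_rel = (5, -1),  |v_rel|² = 26
v_rel×d = (5)·(16) − (-1)·(-7) = 73
since m = R²·26 − 73²:  R² = (5329 + -935) / 26 = 169
R = √169 = 13  ⇒  r_B = 13 − 5 = 8

rB=8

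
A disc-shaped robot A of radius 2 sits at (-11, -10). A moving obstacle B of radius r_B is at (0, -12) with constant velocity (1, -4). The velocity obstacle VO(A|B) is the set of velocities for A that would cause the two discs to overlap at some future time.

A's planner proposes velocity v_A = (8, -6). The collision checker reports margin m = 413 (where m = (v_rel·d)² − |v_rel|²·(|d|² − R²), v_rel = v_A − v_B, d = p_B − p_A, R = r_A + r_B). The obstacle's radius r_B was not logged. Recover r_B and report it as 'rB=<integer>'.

m = 413
d = (11, -2);  v_rel = (7, -2),  |v_rel|² = 53
v_rel×d = (7)·(-2) − (-2)·(11) = 8
since m = R²·53 − 8²:  R² = (64 + 413) / 53 = 9
R = √9 = 3  ⇒  r_B = 3 − 2 = 1

rB=1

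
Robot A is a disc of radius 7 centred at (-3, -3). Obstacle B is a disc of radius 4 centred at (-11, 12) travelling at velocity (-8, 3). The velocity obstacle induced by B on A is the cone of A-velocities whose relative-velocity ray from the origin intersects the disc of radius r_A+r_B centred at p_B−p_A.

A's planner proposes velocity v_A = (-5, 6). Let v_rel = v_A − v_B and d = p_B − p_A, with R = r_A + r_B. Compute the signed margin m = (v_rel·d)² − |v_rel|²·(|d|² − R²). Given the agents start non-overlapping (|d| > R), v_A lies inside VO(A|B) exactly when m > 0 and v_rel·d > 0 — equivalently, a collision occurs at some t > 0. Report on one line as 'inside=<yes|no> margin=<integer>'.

d = (-8, 15),  |d|² = 289;  R = 7+4 = 11,  c = 289−11² = 168
v_rel = (3, 3),  |v_rel|² = 18;  v_rel·d = (3)·(-8) + (3)·(15) = 21
18·t² − 42·t + 168 = 0  ⇒  m = 21² − 18·168 = -2583
m = -2583 < 0,  v_rel·d = 21 > 0  ⇒  outside

inside=no margin=-2583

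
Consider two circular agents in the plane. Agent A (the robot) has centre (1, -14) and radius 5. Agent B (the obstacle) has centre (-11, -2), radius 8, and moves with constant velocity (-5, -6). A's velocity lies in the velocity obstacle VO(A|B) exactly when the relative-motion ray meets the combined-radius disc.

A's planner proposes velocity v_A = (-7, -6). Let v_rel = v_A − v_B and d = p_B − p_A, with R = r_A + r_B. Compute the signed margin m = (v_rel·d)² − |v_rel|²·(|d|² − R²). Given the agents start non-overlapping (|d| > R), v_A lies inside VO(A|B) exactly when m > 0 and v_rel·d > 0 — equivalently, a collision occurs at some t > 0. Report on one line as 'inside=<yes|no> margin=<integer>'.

d = (-12, 12),  |d|² = 288;  R = 5+8 = 13,  c = 288−13² = 119
v_rel = (-2, 0),  |v_rel|² = 4;  v_rel·d = (-2)·(-12) + (0)·(12) = 24
4·t² − 48·t + 119 = 0  ⇒  m = 24² − 4·119 = 100
m = 100 > 0,  v_rel·d = 24 > 0  ⇒  inside

inside=yes margin=100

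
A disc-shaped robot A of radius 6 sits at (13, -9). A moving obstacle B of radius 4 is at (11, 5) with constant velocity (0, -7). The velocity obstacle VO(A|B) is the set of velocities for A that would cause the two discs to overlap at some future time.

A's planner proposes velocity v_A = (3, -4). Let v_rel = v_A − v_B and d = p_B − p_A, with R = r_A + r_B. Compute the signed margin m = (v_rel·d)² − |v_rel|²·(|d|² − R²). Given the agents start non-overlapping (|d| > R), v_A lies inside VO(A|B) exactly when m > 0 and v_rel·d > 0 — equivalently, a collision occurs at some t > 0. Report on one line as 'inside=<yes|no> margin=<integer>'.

d = (-2, 14),  |d|² = 200;  R = 6+4 = 10,  c = 200−10² = 100
v_rel = (3, 3),  |v_rel|² = 18;  v_rel·d = (3)·(-2) + (3)·(14) = 36
18·t² − 72·t + 100 = 0  ⇒  m = 36² − 18·100 = -504
m = -504 < 0,  v_rel·d = 36 > 0  ⇒  outside

inside=no margin=-504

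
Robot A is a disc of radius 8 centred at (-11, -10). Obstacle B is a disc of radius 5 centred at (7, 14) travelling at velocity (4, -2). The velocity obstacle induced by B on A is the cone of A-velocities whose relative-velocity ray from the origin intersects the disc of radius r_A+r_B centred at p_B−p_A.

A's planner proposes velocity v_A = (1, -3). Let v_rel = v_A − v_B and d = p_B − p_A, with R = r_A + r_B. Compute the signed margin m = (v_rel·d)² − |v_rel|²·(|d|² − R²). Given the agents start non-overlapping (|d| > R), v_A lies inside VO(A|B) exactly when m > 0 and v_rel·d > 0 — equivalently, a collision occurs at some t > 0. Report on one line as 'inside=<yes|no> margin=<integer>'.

d = (18, 24),  |d|² = 900;  R = 8+5 = 13,  c = 900−13² = 731
v_rel = (-3, -1),  |v_rel|² = 10;  v_rel·d = (-3)·(18) + (-1)·(24) = -78
10·t² + 156·t + 731 = 0  ⇒  m = (-78)² − 10·731 = -1226
m = -1226 < 0,  v_rel·d = -78 < 0  ⇒  outside

inside=no margin=-1226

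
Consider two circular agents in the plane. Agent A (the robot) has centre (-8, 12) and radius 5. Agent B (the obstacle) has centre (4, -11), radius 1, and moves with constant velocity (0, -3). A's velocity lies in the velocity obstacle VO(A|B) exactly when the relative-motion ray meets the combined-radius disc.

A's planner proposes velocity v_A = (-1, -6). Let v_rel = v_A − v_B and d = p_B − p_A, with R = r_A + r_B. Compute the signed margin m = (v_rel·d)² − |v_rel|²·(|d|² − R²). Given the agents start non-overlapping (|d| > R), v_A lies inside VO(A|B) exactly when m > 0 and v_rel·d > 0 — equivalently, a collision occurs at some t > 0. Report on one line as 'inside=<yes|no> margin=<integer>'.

d = (12, -23),  |d|² = 673;  R = 5+1 = 6,  c = 673−6² = 637
v_rel = (-1, -3),  |v_rel|² = 10;  v_rel·d = (-1)·(12) + (-3)·(-23) = 57
10·t² − 114·t + 637 = 0  ⇒  m = 57² − 10·637 = -3121
m = -3121 < 0,  v_rel·d = 57 > 0  ⇒  outside

inside=no margin=-3121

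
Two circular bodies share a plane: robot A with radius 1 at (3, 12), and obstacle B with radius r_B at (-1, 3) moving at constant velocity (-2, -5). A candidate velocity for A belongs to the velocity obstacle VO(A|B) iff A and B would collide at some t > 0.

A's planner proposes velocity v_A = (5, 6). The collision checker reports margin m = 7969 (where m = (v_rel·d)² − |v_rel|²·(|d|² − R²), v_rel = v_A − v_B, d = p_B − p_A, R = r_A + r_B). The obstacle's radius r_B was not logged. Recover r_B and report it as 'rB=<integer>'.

m = 7969
d = (-4, -9);  v_rel = (7, 11),  |v_rel|² = 170
v_rel×d = (7)·(-9) − (11)·(-4) = -19
since m = R²·170 − (-19)²:  R² = (361 + 7969) / 170 = 49
R = √49 = 7  ⇒  r_B = 7 − 1 = 6

rB=6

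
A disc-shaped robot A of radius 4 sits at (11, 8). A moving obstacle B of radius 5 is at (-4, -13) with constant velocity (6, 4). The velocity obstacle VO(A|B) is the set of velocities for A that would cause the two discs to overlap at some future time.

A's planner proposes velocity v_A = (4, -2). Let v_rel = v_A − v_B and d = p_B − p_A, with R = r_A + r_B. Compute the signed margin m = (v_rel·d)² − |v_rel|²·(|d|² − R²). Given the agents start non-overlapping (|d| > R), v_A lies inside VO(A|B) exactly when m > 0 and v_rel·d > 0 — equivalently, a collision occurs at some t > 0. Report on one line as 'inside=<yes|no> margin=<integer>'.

d = (-15, -21),  |d|² = 666;  R = 4+5 = 9,  c = 666−9² = 585
v_rel = (-2, -6),  |v_rel|² = 40;  v_rel·d = (-2)·(-15) + (-6)·(-21) = 156
40·t² − 312·t + 585 = 0  ⇒  m = 156² − 40·585 = 936
m = 936 > 0,  v_rel·d = 156 > 0  ⇒  inside

inside=yes margin=936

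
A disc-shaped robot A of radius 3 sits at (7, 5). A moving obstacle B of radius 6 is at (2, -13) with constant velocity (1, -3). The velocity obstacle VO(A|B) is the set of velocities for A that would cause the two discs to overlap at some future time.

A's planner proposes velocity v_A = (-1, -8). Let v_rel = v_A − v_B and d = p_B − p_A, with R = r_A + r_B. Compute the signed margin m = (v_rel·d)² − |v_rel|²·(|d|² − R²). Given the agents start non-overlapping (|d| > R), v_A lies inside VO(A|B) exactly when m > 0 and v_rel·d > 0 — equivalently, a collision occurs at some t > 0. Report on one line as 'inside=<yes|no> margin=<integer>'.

d = (-5, -18),  |d|² = 349;  R = 3+6 = 9,  c = 349−9² = 268
v_rel = (-2, -5),  |v_rel|² = 29;  v_rel·d = (-2)·(-5) + (-5)·(-18) = 100
29·t² − 200·t + 268 = 0  ⇒  m = 100² − 29·268 = 2228
m = 2228 > 0,  v_rel·d = 100 > 0  ⇒  inside

inside=yes margin=2228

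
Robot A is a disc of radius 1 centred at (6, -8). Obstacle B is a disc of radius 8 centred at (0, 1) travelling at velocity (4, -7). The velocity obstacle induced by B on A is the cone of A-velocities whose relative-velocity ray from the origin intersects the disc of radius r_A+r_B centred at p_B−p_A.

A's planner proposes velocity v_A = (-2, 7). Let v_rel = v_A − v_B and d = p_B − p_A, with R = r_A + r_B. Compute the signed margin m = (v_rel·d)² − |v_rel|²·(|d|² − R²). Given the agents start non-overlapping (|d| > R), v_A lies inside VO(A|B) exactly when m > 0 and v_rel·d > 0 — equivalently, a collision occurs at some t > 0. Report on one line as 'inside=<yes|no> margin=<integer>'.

d = (-6, 9),  |d|² = 117;  R = 1+8 = 9,  c = 117−9² = 36
v_rel = (-6, 14),  |v_rel|² = 232;  v_rel·d = (-6)·(-6) + (14)·(9) = 162
232·t² − 324·t + 36 = 0  ⇒  m = 162² − 232·36 = 17892
m = 17892 > 0,  v_rel·d = 162 > 0  ⇒  inside

inside=yes margin=17892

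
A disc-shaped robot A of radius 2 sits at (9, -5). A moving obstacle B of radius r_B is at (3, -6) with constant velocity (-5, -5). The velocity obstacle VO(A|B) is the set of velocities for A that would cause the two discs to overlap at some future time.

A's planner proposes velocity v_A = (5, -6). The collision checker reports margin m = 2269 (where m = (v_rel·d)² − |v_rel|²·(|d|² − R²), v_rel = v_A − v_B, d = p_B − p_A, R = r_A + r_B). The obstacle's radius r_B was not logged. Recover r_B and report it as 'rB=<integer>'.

m = 2269
d = (-6, -1);  v_rel = (10, -1),  |v_rel|² = 101
v_rel×d = (10)·(-1) − (-1)·(-6) = -16
since m = R²·101 − (-16)²:  R² = (256 + 2269) / 101 = 25
R = √25 = 5  ⇒  r_B = 5 − 2 = 3

rB=3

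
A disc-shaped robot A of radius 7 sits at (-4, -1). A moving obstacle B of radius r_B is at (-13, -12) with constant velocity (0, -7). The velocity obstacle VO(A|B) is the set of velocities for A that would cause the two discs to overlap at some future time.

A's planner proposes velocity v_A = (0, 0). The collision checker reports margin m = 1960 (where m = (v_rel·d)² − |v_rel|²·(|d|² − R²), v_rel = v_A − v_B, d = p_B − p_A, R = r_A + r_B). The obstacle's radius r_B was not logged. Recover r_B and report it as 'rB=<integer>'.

m = 1960
d = (-9, -11);  v_rel = (0, 7),  |v_rel|² = 49
v_rel×d = (0)·(-11) − (7)·(-9) = 63
since m = R²·49 − 63²:  R² = (3969 + 1960) / 49 = 121
R = √121 = 11  ⇒  r_B = 11 − 7 = 4

rB=4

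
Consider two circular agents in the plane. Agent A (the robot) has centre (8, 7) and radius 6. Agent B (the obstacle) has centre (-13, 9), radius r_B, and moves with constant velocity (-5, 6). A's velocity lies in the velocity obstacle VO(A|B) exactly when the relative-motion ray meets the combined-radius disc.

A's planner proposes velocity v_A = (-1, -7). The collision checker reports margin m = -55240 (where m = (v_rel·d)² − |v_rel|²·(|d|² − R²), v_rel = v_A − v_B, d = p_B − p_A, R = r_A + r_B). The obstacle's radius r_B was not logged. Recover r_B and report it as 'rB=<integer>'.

m = -55240
d = (-21, 2);  v_rel = (4, -13),  |v_rel|² = 185
v_rel×d = (4)·(2) − (-13)·(-21) = -265
since m = R²·185 − (-265)²:  R² = (70225 + -55240) / 185 = 81
R = √81 = 9  ⇒  r_B = 9 − 6 = 3

rB=3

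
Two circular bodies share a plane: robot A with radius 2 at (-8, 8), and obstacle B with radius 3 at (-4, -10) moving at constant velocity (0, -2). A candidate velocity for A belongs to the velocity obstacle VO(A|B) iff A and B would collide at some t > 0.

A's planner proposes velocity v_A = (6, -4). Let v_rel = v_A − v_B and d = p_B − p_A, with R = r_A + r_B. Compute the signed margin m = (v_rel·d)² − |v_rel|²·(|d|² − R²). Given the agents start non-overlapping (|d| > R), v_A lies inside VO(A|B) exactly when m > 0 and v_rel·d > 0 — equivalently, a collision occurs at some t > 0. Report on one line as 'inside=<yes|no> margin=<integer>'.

d = (4, -18),  |d|² = 340;  R = 2+3 = 5,  c = 340−5² = 315
v_rel = (6, -2),  |v_rel|² = 40;  v_rel·d = (6)·(4) + (-2)·(-18) = 60
40·t² − 120·t + 315 = 0  ⇒  m = 60² − 40·315 = -9000
m = -9000 < 0,  v_rel·d = 60 > 0  ⇒  outside

inside=no margin=-9000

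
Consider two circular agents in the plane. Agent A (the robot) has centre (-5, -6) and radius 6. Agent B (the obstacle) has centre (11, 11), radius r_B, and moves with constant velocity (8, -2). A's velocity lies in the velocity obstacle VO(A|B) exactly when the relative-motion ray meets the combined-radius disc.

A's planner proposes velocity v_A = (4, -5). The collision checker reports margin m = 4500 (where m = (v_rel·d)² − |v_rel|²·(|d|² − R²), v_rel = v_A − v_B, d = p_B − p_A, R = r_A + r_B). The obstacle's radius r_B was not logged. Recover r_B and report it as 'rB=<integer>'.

m = 4500
d = (16, 17);  v_rel = (-4, -3),  |v_rel|² = 25
v_rel×d = (-4)·(17) − (-3)·(16) = -20
since m = R²·25 − (-20)²:  R² = (400 + 4500) / 25 = 196
R = √196 = 14  ⇒  r_B = 14 − 6 = 8

rB=8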